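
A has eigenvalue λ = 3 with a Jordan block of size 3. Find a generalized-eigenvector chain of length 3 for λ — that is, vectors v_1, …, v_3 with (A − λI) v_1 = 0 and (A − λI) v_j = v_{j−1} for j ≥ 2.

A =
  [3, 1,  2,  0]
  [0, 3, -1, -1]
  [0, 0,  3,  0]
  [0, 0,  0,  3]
A Jordan chain for λ = 3 of length 3:
v_1 = (-1, 0, 0, 0)ᵀ
v_2 = (2, -1, 0, 0)ᵀ
v_3 = (0, 0, 1, 0)ᵀ

Let N = A − (3)·I. We want v_3 with N^3 v_3 = 0 but N^2 v_3 ≠ 0; then v_{j-1} := N · v_j for j = 3, …, 2.

Pick v_3 = (0, 0, 1, 0)ᵀ.
Then v_2 = N · v_3 = (2, -1, 0, 0)ᵀ.
Then v_1 = N · v_2 = (-1, 0, 0, 0)ᵀ.

Sanity check: (A − (3)·I) v_1 = (0, 0, 0, 0)ᵀ = 0. ✓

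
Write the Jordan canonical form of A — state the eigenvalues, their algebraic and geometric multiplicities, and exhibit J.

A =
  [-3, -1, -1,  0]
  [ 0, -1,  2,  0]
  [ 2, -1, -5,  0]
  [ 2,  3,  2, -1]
J_3(-3) ⊕ J_1(-1)

The characteristic polynomial is
  det(x·I − A) = x^4 + 10*x^3 + 36*x^2 + 54*x + 27 = (x + 1)*(x + 3)^3

Eigenvalues and multiplicities (the geometric multiplicity of λ is n − rank(A − λI), which equals the number of Jordan blocks for λ):
  λ = -3: algebraic multiplicity = 3, geometric multiplicity = 1
  λ = -1: algebraic multiplicity = 1, geometric multiplicity = 1

Determining the block sizes for each eigenvalue:
  λ = -3: one block (gm = 1), so the single block has size am = 3 → block sizes [3]
  λ = -1: one block (gm = 1), so the single block has size am = 1 → block sizes [1]

Assembling the blocks gives a Jordan form
J =
  [-3,  1,  0,  0]
  [ 0, -3,  1,  0]
  [ 0,  0, -3,  0]
  [ 0,  0,  0, -1]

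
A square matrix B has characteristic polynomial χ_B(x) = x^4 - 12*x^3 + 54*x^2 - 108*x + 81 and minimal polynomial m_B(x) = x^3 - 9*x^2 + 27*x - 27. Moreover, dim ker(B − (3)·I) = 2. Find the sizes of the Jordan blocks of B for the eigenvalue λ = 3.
Block sizes for λ = 3: [3, 1]

Step 1 — from the characteristic polynomial, algebraic multiplicity of λ = 3 is 4. From dim ker(B − (3)·I) = 2, there are exactly 2 Jordan blocks for λ = 3.
Step 2 — from the minimal polynomial, the factor (x − 3)^3 tells us the largest block for λ = 3 has size 3.
Step 3 — with total size 4, 2 blocks, and largest block 3, the block sizes (in nonincreasing order) are [3, 1].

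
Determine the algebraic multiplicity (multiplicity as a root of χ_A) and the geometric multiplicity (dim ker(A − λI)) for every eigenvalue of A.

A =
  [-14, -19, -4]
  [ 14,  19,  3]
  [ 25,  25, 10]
λ = 5: alg = 3, geom = 1

Step 1 — factor the characteristic polynomial to read off the algebraic multiplicities:
  χ_A(x) = (x - 5)^3

Step 2 — compute geometric multiplicities via the rank-nullity identity g(λ) = n − rank(A − λI):
  rank(A − (5)·I) = 2, so dim ker(A − (5)·I) = n − 2 = 1

Summary:
  λ = 5: algebraic multiplicity = 3, geometric multiplicity = 1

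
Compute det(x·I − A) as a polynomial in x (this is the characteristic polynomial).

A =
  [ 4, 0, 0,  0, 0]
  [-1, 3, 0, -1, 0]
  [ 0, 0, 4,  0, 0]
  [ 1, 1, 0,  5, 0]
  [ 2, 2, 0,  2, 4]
x^5 - 20*x^4 + 160*x^3 - 640*x^2 + 1280*x - 1024

Expanding det(x·I − A) (e.g. by cofactor expansion or by noting that A is similar to its Jordan form J, which has the same characteristic polynomial as A) gives
  χ_A(x) = x^5 - 20*x^4 + 160*x^3 - 640*x^2 + 1280*x - 1024
which factors as (x - 4)^5. The eigenvalues (with algebraic multiplicities) are λ = 4 with multiplicity 5.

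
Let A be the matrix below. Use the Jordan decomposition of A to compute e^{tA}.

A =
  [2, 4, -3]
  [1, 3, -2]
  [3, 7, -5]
e^{tA} =
  [-t^2/2 + 2*t + 1, -t^2/2 + 4*t, t^2/2 - 3*t]
  [-t^2/2 + t, -t^2/2 + 3*t + 1, t^2/2 - 2*t]
  [-t^2 + 3*t, -t^2 + 7*t, t^2 - 5*t + 1]

Strategy: write A = P · J · P⁻¹ where J is a Jordan canonical form, so e^{tA} = P · e^{tJ} · P⁻¹, and e^{tJ} can be computed block-by-block.

A has Jordan form
J =
  [0, 1, 0]
  [0, 0, 1]
  [0, 0, 0]
(up to reordering of blocks).

Per-block formulas:
  For a 3×3 Jordan block J_3(0): exp(t · J_3(0)) = e^(0t)·(I + t·N + (t^2/2)·N^2), where N is the 3×3 nilpotent shift.

After assembling e^{tJ} and conjugating by P, we get:

e^{tA} =
  [-t^2/2 + 2*t + 1, -t^2/2 + 4*t, t^2/2 - 3*t]
  [-t^2/2 + t, -t^2/2 + 3*t + 1, t^2/2 - 2*t]
  [-t^2 + 3*t, -t^2 + 7*t, t^2 - 5*t + 1]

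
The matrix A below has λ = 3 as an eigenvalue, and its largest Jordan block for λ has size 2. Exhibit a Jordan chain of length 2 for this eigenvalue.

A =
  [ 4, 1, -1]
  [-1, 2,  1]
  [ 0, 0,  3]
A Jordan chain for λ = 3 of length 2:
v_1 = (1, -1, 0)ᵀ
v_2 = (1, 0, 0)ᵀ

Let N = A − (3)·I. We want v_2 with N^2 v_2 = 0 but N^1 v_2 ≠ 0; then v_{j-1} := N · v_j for j = 2, …, 2.

Pick v_2 = (1, 0, 0)ᵀ.
Then v_1 = N · v_2 = (1, -1, 0)ᵀ.

Sanity check: (A − (3)·I) v_1 = (0, 0, 0)ᵀ = 0. ✓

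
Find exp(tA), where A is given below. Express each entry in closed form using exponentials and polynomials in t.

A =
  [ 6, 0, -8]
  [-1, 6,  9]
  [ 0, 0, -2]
e^{tA} =
  [exp(6*t), 0, -exp(6*t) + exp(-2*t)]
  [-t*exp(6*t), exp(6*t), t*exp(6*t) + exp(6*t) - exp(-2*t)]
  [0, 0, exp(-2*t)]

Strategy: write A = P · J · P⁻¹ where J is a Jordan canonical form, so e^{tA} = P · e^{tJ} · P⁻¹, and e^{tJ} can be computed block-by-block.

A has Jordan form
J =
  [-2, 0, 0]
  [ 0, 6, 1]
  [ 0, 0, 6]
(up to reordering of blocks).

Per-block formulas:
  For a 1×1 block at λ = -2: exp(t · [-2]) = [e^(-2t)].
  For a 2×2 Jordan block J_2(6): exp(t · J_2(6)) = e^(6t)·(I + t·N), where N is the 2×2 nilpotent shift.

After assembling e^{tJ} and conjugating by P, we get:

e^{tA} =
  [exp(6*t), 0, -exp(6*t) + exp(-2*t)]
  [-t*exp(6*t), exp(6*t), t*exp(6*t) + exp(6*t) - exp(-2*t)]
  [0, 0, exp(-2*t)]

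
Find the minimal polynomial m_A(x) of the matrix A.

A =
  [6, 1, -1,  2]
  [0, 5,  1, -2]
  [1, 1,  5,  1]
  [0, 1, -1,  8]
x^3 - 18*x^2 + 108*x - 216

The characteristic polynomial is χ_A(x) = (x - 6)^4, so the eigenvalues are known. The minimal polynomial is
  m_A(x) = Π_λ (x − λ)^{k_λ}
where k_λ is the size of the *largest* Jordan block for λ (equivalently, the smallest k with (A − λI)^k v = 0 for every generalised eigenvector v of λ).

  λ = 6: largest Jordan block has size 3, contributing (x − 6)^3

So m_A(x) = (x - 6)^3 = x^3 - 18*x^2 + 108*x - 216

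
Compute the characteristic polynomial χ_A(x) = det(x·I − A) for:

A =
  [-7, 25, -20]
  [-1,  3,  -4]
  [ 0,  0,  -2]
x^3 + 6*x^2 + 12*x + 8

Expanding det(x·I − A) (e.g. by cofactor expansion or by noting that A is similar to its Jordan form J, which has the same characteristic polynomial as A) gives
  χ_A(x) = x^3 + 6*x^2 + 12*x + 8
which factors as (x + 2)^3. The eigenvalues (with algebraic multiplicities) are λ = -2 with multiplicity 3.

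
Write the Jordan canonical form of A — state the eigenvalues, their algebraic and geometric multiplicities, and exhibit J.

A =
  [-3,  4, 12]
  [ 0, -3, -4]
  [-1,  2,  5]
J_2(-1) ⊕ J_1(1)

The characteristic polynomial is
  det(x·I − A) = x^3 + x^2 - x - 1 = (x - 1)*(x + 1)^2

Eigenvalues and multiplicities (the geometric multiplicity of λ is n − rank(A − λI), which equals the number of Jordan blocks for λ):
  λ = -1: algebraic multiplicity = 2, geometric multiplicity = 1
  λ = 1: algebraic multiplicity = 1, geometric multiplicity = 1

Determining the block sizes for each eigenvalue:
  λ = -1: one block (gm = 1), so the single block has size am = 2 → block sizes [2]
  λ = 1: one block (gm = 1), so the single block has size am = 1 → block sizes [1]

Assembling the blocks gives a Jordan form
J =
  [-1,  1, 0]
  [ 0, -1, 0]
  [ 0,  0, 1]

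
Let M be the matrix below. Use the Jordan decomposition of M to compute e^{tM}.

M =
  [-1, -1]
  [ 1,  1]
e^{tM} =
  [1 - t, -t]
  [t, t + 1]

Strategy: write M = P · J · P⁻¹ where J is a Jordan canonical form, so e^{tM} = P · e^{tJ} · P⁻¹, and e^{tJ} can be computed block-by-block.

M has Jordan form
J =
  [0, 1]
  [0, 0]
(up to reordering of blocks).

Per-block formulas:
  For a 2×2 Jordan block J_2(0): exp(t · J_2(0)) = e^(0t)·(I + t·N), where N is the 2×2 nilpotent shift.

After assembling e^{tJ} and conjugating by P, we get:

e^{tM} =
  [1 - t, -t]
  [t, t + 1]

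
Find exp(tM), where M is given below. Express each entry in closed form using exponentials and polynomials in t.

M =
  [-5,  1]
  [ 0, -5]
e^{tM} =
  [exp(-5*t), t*exp(-5*t)]
  [0, exp(-5*t)]

Strategy: write M = P · J · P⁻¹ where J is a Jordan canonical form, so e^{tM} = P · e^{tJ} · P⁻¹, and e^{tJ} can be computed block-by-block.

M has Jordan form
J =
  [-5,  1]
  [ 0, -5]
(up to reordering of blocks).

Per-block formulas:
  For a 2×2 Jordan block J_2(-5): exp(t · J_2(-5)) = e^(-5t)·(I + t·N), where N is the 2×2 nilpotent shift.

After assembling e^{tJ} and conjugating by P, we get:

e^{tM} =
  [exp(-5*t), t*exp(-5*t)]
  [0, exp(-5*t)]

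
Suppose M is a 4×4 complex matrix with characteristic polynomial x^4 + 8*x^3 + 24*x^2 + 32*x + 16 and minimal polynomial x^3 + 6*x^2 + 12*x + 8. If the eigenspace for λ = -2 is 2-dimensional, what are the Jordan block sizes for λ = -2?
Block sizes for λ = -2: [3, 1]

Step 1 — from the characteristic polynomial, algebraic multiplicity of λ = -2 is 4. From dim ker(M − (-2)·I) = 2, there are exactly 2 Jordan blocks for λ = -2.
Step 2 — from the minimal polynomial, the factor (x + 2)^3 tells us the largest block for λ = -2 has size 3.
Step 3 — with total size 4, 2 blocks, and largest block 3, the block sizes (in nonincreasing order) are [3, 1].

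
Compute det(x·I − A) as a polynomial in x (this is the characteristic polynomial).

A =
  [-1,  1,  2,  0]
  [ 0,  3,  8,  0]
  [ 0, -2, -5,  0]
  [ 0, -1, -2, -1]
x^4 + 4*x^3 + 6*x^2 + 4*x + 1

Expanding det(x·I − A) (e.g. by cofactor expansion or by noting that A is similar to its Jordan form J, which has the same characteristic polynomial as A) gives
  χ_A(x) = x^4 + 4*x^3 + 6*x^2 + 4*x + 1
which factors as (x + 1)^4. The eigenvalues (with algebraic multiplicities) are λ = -1 with multiplicity 4.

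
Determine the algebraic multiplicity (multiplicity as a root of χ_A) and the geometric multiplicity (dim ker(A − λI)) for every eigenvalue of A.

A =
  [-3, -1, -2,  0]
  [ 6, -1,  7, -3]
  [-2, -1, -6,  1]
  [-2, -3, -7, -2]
λ = -3: alg = 4, geom = 2

Step 1 — factor the characteristic polynomial to read off the algebraic multiplicities:
  χ_A(x) = (x + 3)^4

Step 2 — compute geometric multiplicities via the rank-nullity identity g(λ) = n − rank(A − λI):
  rank(A − (-3)·I) = 2, so dim ker(A − (-3)·I) = n − 2 = 2

Summary:
  λ = -3: algebraic multiplicity = 4, geometric multiplicity = 2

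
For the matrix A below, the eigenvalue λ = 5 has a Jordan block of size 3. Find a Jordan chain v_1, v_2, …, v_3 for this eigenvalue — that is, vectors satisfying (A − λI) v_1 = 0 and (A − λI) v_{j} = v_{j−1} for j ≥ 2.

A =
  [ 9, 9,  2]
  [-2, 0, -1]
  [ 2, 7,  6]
A Jordan chain for λ = 5 of length 3:
v_1 = (2, 0, -4)ᵀ
v_2 = (4, -2, 2)ᵀ
v_3 = (1, 0, 0)ᵀ

Let N = A − (5)·I. We want v_3 with N^3 v_3 = 0 but N^2 v_3 ≠ 0; then v_{j-1} := N · v_j for j = 3, …, 2.

Pick v_3 = (1, 0, 0)ᵀ.
Then v_2 = N · v_3 = (4, -2, 2)ᵀ.
Then v_1 = N · v_2 = (2, 0, -4)ᵀ.

Sanity check: (A − (5)·I) v_1 = (0, 0, 0)ᵀ = 0. ✓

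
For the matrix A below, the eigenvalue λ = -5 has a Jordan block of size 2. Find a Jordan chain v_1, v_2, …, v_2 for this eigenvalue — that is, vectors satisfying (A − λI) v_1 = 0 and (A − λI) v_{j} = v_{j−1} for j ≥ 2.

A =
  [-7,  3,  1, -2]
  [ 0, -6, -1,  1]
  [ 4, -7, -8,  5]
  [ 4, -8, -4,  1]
A Jordan chain for λ = -5 of length 2:
v_1 = (-2, 0, 4, 4)ᵀ
v_2 = (1, 0, 0, 0)ᵀ

Let N = A − (-5)·I. We want v_2 with N^2 v_2 = 0 but N^1 v_2 ≠ 0; then v_{j-1} := N · v_j for j = 2, …, 2.

Pick v_2 = (1, 0, 0, 0)ᵀ.
Then v_1 = N · v_2 = (-2, 0, 4, 4)ᵀ.

Sanity check: (A − (-5)·I) v_1 = (0, 0, 0, 0)ᵀ = 0. ✓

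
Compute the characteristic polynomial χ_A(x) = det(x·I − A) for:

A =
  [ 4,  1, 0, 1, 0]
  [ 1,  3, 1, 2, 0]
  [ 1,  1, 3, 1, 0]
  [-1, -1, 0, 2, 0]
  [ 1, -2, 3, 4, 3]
x^5 - 15*x^4 + 90*x^3 - 270*x^2 + 405*x - 243

Expanding det(x·I − A) (e.g. by cofactor expansion or by noting that A is similar to its Jordan form J, which has the same characteristic polynomial as A) gives
  χ_A(x) = x^5 - 15*x^4 + 90*x^3 - 270*x^2 + 405*x - 243
which factors as (x - 3)^5. The eigenvalues (with algebraic multiplicities) are λ = 3 with multiplicity 5.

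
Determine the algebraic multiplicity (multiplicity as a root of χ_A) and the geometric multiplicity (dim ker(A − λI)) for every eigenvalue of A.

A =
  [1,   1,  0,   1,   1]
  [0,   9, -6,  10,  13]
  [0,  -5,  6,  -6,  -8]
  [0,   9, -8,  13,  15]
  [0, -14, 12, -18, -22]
λ = 1: alg = 3, geom = 1; λ = 2: alg = 2, geom = 1

Step 1 — factor the characteristic polynomial to read off the algebraic multiplicities:
  χ_A(x) = (x - 2)^2*(x - 1)^3

Step 2 — compute geometric multiplicities via the rank-nullity identity g(λ) = n − rank(A − λI):
  rank(A − (1)·I) = 4, so dim ker(A − (1)·I) = n − 4 = 1
  rank(A − (2)·I) = 4, so dim ker(A − (2)·I) = n − 4 = 1

Summary:
  λ = 1: algebraic multiplicity = 3, geometric multiplicity = 1
  λ = 2: algebraic multiplicity = 2, geometric multiplicity = 1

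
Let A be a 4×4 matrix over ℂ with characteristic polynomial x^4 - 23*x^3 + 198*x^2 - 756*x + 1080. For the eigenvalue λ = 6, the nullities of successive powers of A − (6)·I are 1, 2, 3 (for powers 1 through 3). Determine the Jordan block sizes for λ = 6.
Block sizes for λ = 6: [3]

From the dimensions of kernels of powers, the number of Jordan blocks of size at least j is d_j − d_{j−1} where d_j = dim ker(N^j) (with d_0 = 0). Computing the differences gives [1, 1, 1].
The number of blocks of size exactly k is (#blocks of size ≥ k) − (#blocks of size ≥ k + 1), so the partition is: 1 block(s) of size 3.
In nonincreasing order the block sizes are [3].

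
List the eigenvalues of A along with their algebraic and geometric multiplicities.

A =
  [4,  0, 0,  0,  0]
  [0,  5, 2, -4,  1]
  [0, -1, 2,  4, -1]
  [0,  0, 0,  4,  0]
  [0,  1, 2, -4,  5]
λ = 4: alg = 5, geom = 4

Step 1 — factor the characteristic polynomial to read off the algebraic multiplicities:
  χ_A(x) = (x - 4)^5

Step 2 — compute geometric multiplicities via the rank-nullity identity g(λ) = n − rank(A − λI):
  rank(A − (4)·I) = 1, so dim ker(A − (4)·I) = n − 1 = 4

Summary:
  λ = 4: algebraic multiplicity = 5, geometric multiplicity = 4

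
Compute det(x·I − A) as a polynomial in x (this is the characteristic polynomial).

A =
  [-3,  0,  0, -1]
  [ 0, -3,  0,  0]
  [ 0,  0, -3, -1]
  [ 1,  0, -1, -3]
x^4 + 12*x^3 + 54*x^2 + 108*x + 81

Expanding det(x·I − A) (e.g. by cofactor expansion or by noting that A is similar to its Jordan form J, which has the same characteristic polynomial as A) gives
  χ_A(x) = x^4 + 12*x^3 + 54*x^2 + 108*x + 81
which factors as (x + 3)^4. The eigenvalues (with algebraic multiplicities) are λ = -3 with multiplicity 4.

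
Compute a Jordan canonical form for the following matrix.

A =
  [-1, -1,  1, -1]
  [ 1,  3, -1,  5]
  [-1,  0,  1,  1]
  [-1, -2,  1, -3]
J_3(0) ⊕ J_1(0)

The characteristic polynomial is
  det(x·I − A) = x^4

Eigenvalues and multiplicities (the geometric multiplicity of λ is n − rank(A − λI), which equals the number of Jordan blocks for λ):
  λ = 0: algebraic multiplicity = 4, geometric multiplicity = 2

Determining the block sizes for each eigenvalue:
  λ = 0: with am = 4 and gm = 2, the partition is not yet determined (e.g. several partitions of 4 into 2 parts exist). Let N = A − (0)·I. Computing rank(N^1) = 2, rank(N^2) = 1, rank(N^3) = 0; the number of blocks of size ≥ j is rank(N^{j−1}) − rank(N^j), giving [2, 1, 1]. So we have 1 block(s) of size 3, 1 block(s) of size 1 → block sizes [3, 1]

Assembling the blocks gives a Jordan form
J =
  [0, 1, 0, 0]
  [0, 0, 1, 0]
  [0, 0, 0, 0]
  [0, 0, 0, 0]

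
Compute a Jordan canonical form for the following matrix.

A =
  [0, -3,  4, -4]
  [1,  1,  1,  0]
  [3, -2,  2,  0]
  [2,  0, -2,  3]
J_3(1) ⊕ J_1(3)

The characteristic polynomial is
  det(x·I − A) = x^4 - 6*x^3 + 12*x^2 - 10*x + 3 = (x - 3)*(x - 1)^3

Eigenvalues and multiplicities (the geometric multiplicity of λ is n − rank(A − λI), which equals the number of Jordan blocks for λ):
  λ = 1: algebraic multiplicity = 3, geometric multiplicity = 1
  λ = 3: algebraic multiplicity = 1, geometric multiplicity = 1

Determining the block sizes for each eigenvalue:
  λ = 1: one block (gm = 1), so the single block has size am = 3 → block sizes [3]
  λ = 3: one block (gm = 1), so the single block has size am = 1 → block sizes [1]

Assembling the blocks gives a Jordan form
J =
  [1, 1, 0, 0]
  [0, 1, 1, 0]
  [0, 0, 1, 0]
  [0, 0, 0, 3]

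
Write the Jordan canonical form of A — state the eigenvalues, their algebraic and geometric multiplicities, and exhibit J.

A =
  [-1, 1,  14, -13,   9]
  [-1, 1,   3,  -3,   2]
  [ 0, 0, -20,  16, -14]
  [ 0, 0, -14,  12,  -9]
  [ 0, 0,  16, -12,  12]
J_3(0) ⊕ J_2(2)

The characteristic polynomial is
  det(x·I − A) = x^5 - 4*x^4 + 4*x^3 = x^3*(x - 2)^2

Eigenvalues and multiplicities (the geometric multiplicity of λ is n − rank(A − λI), which equals the number of Jordan blocks for λ):
  λ = 0: algebraic multiplicity = 3, geometric multiplicity = 1
  λ = 2: algebraic multiplicity = 2, geometric multiplicity = 1

Determining the block sizes for each eigenvalue:
  λ = 0: one block (gm = 1), so the single block has size am = 3 → block sizes [3]
  λ = 2: one block (gm = 1), so the single block has size am = 2 → block sizes [2]

Assembling the blocks gives a Jordan form
J =
  [0, 1, 0, 0, 0]
  [0, 0, 1, 0, 0]
  [0, 0, 0, 0, 0]
  [0, 0, 0, 2, 1]
  [0, 0, 0, 0, 2]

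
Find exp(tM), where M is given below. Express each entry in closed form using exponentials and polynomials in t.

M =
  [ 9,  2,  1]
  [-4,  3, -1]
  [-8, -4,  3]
e^{tM} =
  [4*t*exp(5*t) + exp(5*t), 2*t*exp(5*t), t*exp(5*t)]
  [-4*t*exp(5*t), -2*t*exp(5*t) + exp(5*t), -t*exp(5*t)]
  [-8*t*exp(5*t), -4*t*exp(5*t), -2*t*exp(5*t) + exp(5*t)]

Strategy: write M = P · J · P⁻¹ where J is a Jordan canonical form, so e^{tM} = P · e^{tJ} · P⁻¹, and e^{tJ} can be computed block-by-block.

M has Jordan form
J =
  [5, 1, 0]
  [0, 5, 0]
  [0, 0, 5]
(up to reordering of blocks).

Per-block formulas:
  For a 2×2 Jordan block J_2(5): exp(t · J_2(5)) = e^(5t)·(I + t·N), where N is the 2×2 nilpotent shift.
  For a 1×1 block at λ = 5: exp(t · [5]) = [e^(5t)].

After assembling e^{tJ} and conjugating by P, we get:

e^{tM} =
  [4*t*exp(5*t) + exp(5*t), 2*t*exp(5*t), t*exp(5*t)]
  [-4*t*exp(5*t), -2*t*exp(5*t) + exp(5*t), -t*exp(5*t)]
  [-8*t*exp(5*t), -4*t*exp(5*t), -2*t*exp(5*t) + exp(5*t)]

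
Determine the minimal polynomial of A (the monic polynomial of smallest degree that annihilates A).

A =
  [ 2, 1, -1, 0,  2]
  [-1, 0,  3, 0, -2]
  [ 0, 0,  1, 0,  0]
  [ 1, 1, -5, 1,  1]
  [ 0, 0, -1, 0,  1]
x^3 - 3*x^2 + 3*x - 1

The characteristic polynomial is χ_A(x) = (x - 1)^5, so the eigenvalues are known. The minimal polynomial is
  m_A(x) = Π_λ (x − λ)^{k_λ}
where k_λ is the size of the *largest* Jordan block for λ (equivalently, the smallest k with (A − λI)^k v = 0 for every generalised eigenvector v of λ).

  λ = 1: largest Jordan block has size 3, contributing (x − 1)^3

So m_A(x) = (x - 1)^3 = x^3 - 3*x^2 + 3*x - 1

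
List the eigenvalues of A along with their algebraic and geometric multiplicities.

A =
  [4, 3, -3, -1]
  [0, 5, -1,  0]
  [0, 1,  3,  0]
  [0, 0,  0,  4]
λ = 4: alg = 4, geom = 2

Step 1 — factor the characteristic polynomial to read off the algebraic multiplicities:
  χ_A(x) = (x - 4)^4

Step 2 — compute geometric multiplicities via the rank-nullity identity g(λ) = n − rank(A − λI):
  rank(A − (4)·I) = 2, so dim ker(A − (4)·I) = n − 2 = 2

Summary:
  λ = 4: algebraic multiplicity = 4, geometric multiplicity = 2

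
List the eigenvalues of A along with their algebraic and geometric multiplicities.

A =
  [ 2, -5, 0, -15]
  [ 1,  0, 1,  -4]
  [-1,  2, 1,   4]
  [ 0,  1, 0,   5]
λ = 2: alg = 4, geom = 2

Step 1 — factor the characteristic polynomial to read off the algebraic multiplicities:
  χ_A(x) = (x - 2)^4

Step 2 — compute geometric multiplicities via the rank-nullity identity g(λ) = n − rank(A − λI):
  rank(A − (2)·I) = 2, so dim ker(A − (2)·I) = n − 2 = 2

Summary:
  λ = 2: algebraic multiplicity = 4, geometric multiplicity = 2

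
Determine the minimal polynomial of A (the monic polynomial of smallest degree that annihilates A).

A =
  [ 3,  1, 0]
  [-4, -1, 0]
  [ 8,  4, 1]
x^2 - 2*x + 1

The characteristic polynomial is χ_A(x) = (x - 1)^3, so the eigenvalues are known. The minimal polynomial is
  m_A(x) = Π_λ (x − λ)^{k_λ}
where k_λ is the size of the *largest* Jordan block for λ (equivalently, the smallest k with (A − λI)^k v = 0 for every generalised eigenvector v of λ).

  λ = 1: largest Jordan block has size 2, contributing (x − 1)^2

So m_A(x) = (x - 1)^2 = x^2 - 2*x + 1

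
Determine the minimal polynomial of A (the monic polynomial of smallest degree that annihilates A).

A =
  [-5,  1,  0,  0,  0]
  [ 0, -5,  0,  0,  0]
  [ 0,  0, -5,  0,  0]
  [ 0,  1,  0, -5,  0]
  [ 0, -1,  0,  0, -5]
x^2 + 10*x + 25

The characteristic polynomial is χ_A(x) = (x + 5)^5, so the eigenvalues are known. The minimal polynomial is
  m_A(x) = Π_λ (x − λ)^{k_λ}
where k_λ is the size of the *largest* Jordan block for λ (equivalently, the smallest k with (A − λI)^k v = 0 for every generalised eigenvector v of λ).

  λ = -5: largest Jordan block has size 2, contributing (x + 5)^2

So m_A(x) = (x + 5)^2 = x^2 + 10*x + 25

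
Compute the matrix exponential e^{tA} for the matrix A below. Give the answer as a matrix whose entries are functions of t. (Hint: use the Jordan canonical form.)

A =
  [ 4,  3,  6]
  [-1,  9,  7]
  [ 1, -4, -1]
e^{tA} =
  [3*t^2*exp(4*t)/2 + exp(4*t), -9*t^2*exp(4*t)/2 + 3*t*exp(4*t), -9*t^2*exp(4*t)/2 + 6*t*exp(4*t)]
  [t^2*exp(4*t) - t*exp(4*t), -3*t^2*exp(4*t) + 5*t*exp(4*t) + exp(4*t), -3*t^2*exp(4*t) + 7*t*exp(4*t)]
  [-t^2*exp(4*t)/2 + t*exp(4*t), 3*t^2*exp(4*t)/2 - 4*t*exp(4*t), 3*t^2*exp(4*t)/2 - 5*t*exp(4*t) + exp(4*t)]

Strategy: write A = P · J · P⁻¹ where J is a Jordan canonical form, so e^{tA} = P · e^{tJ} · P⁻¹, and e^{tJ} can be computed block-by-block.

A has Jordan form
J =
  [4, 1, 0]
  [0, 4, 1]
  [0, 0, 4]
(up to reordering of blocks).

Per-block formulas:
  For a 3×3 Jordan block J_3(4): exp(t · J_3(4)) = e^(4t)·(I + t·N + (t^2/2)·N^2), where N is the 3×3 nilpotent shift.

After assembling e^{tJ} and conjugating by P, we get:

e^{tA} =
  [3*t^2*exp(4*t)/2 + exp(4*t), -9*t^2*exp(4*t)/2 + 3*t*exp(4*t), -9*t^2*exp(4*t)/2 + 6*t*exp(4*t)]
  [t^2*exp(4*t) - t*exp(4*t), -3*t^2*exp(4*t) + 5*t*exp(4*t) + exp(4*t), -3*t^2*exp(4*t) + 7*t*exp(4*t)]
  [-t^2*exp(4*t)/2 + t*exp(4*t), 3*t^2*exp(4*t)/2 - 4*t*exp(4*t), 3*t^2*exp(4*t)/2 - 5*t*exp(4*t) + exp(4*t)]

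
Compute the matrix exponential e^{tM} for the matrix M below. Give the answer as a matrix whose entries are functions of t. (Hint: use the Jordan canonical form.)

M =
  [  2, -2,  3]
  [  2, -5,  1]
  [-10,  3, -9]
e^{tM} =
  [t^2*exp(-4*t) + 6*t*exp(-4*t) + exp(-4*t), -t^2*exp(-4*t)/2 - 2*t*exp(-4*t), t^2*exp(-4*t)/2 + 3*t*exp(-4*t)]
  [2*t*exp(-4*t), -t*exp(-4*t) + exp(-4*t), t*exp(-4*t)]
  [-2*t^2*exp(-4*t) - 10*t*exp(-4*t), t^2*exp(-4*t) + 3*t*exp(-4*t), -t^2*exp(-4*t) - 5*t*exp(-4*t) + exp(-4*t)]

Strategy: write M = P · J · P⁻¹ where J is a Jordan canonical form, so e^{tM} = P · e^{tJ} · P⁻¹, and e^{tJ} can be computed block-by-block.

M has Jordan form
J =
  [-4,  1,  0]
  [ 0, -4,  1]
  [ 0,  0, -4]
(up to reordering of blocks).

Per-block formulas:
  For a 3×3 Jordan block J_3(-4): exp(t · J_3(-4)) = e^(-4t)·(I + t·N + (t^2/2)·N^2), where N is the 3×3 nilpotent shift.

After assembling e^{tJ} and conjugating by P, we get:

e^{tM} =
  [t^2*exp(-4*t) + 6*t*exp(-4*t) + exp(-4*t), -t^2*exp(-4*t)/2 - 2*t*exp(-4*t), t^2*exp(-4*t)/2 + 3*t*exp(-4*t)]
  [2*t*exp(-4*t), -t*exp(-4*t) + exp(-4*t), t*exp(-4*t)]
  [-2*t^2*exp(-4*t) - 10*t*exp(-4*t), t^2*exp(-4*t) + 3*t*exp(-4*t), -t^2*exp(-4*t) - 5*t*exp(-4*t) + exp(-4*t)]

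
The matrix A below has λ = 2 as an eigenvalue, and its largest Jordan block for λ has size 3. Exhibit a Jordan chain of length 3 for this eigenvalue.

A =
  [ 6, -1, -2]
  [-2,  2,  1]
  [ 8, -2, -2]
A Jordan chain for λ = 2 of length 3:
v_1 = (2, 0, 4)ᵀ
v_2 = (4, -2, 8)ᵀ
v_3 = (1, 0, 0)ᵀ

Let N = A − (2)·I. We want v_3 with N^3 v_3 = 0 but N^2 v_3 ≠ 0; then v_{j-1} := N · v_j for j = 3, …, 2.

Pick v_3 = (1, 0, 0)ᵀ.
Then v_2 = N · v_3 = (4, -2, 8)ᵀ.
Then v_1 = N · v_2 = (2, 0, 4)ᵀ.

Sanity check: (A − (2)·I) v_1 = (0, 0, 0)ᵀ = 0. ✓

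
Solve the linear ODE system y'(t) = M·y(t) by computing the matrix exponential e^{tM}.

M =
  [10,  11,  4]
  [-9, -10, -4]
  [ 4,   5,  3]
e^{tM} =
  [-t^2*exp(t) + 9*t*exp(t) + exp(t), -t^2*exp(t) + 11*t*exp(t), 4*t*exp(t)]
  [t^2*exp(t) - 9*t*exp(t), t^2*exp(t) - 11*t*exp(t) + exp(t), -4*t*exp(t)]
  [-t^2*exp(t)/2 + 4*t*exp(t), -t^2*exp(t)/2 + 5*t*exp(t), 2*t*exp(t) + exp(t)]

Strategy: write M = P · J · P⁻¹ where J is a Jordan canonical form, so e^{tM} = P · e^{tJ} · P⁻¹, and e^{tJ} can be computed block-by-block.

M has Jordan form
J =
  [1, 1, 0]
  [0, 1, 1]
  [0, 0, 1]
(up to reordering of blocks).

Per-block formulas:
  For a 3×3 Jordan block J_3(1): exp(t · J_3(1)) = e^(1t)·(I + t·N + (t^2/2)·N^2), where N is the 3×3 nilpotent shift.

After assembling e^{tJ} and conjugating by P, we get:

e^{tM} =
  [-t^2*exp(t) + 9*t*exp(t) + exp(t), -t^2*exp(t) + 11*t*exp(t), 4*t*exp(t)]
  [t^2*exp(t) - 9*t*exp(t), t^2*exp(t) - 11*t*exp(t) + exp(t), -4*t*exp(t)]
  [-t^2*exp(t)/2 + 4*t*exp(t), -t^2*exp(t)/2 + 5*t*exp(t), 2*t*exp(t) + exp(t)]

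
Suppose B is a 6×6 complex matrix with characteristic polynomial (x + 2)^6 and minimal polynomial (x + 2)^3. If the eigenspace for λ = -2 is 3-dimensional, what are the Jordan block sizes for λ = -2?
Block sizes for λ = -2: [3, 2, 1]

Step 1 — from the characteristic polynomial, algebraic multiplicity of λ = -2 is 6. From dim ker(B − (-2)·I) = 3, there are exactly 3 Jordan blocks for λ = -2.
Step 2 — from the minimal polynomial, the factor (x + 2)^3 tells us the largest block for λ = -2 has size 3.
Step 3 — with total size 6, 3 blocks, and largest block 3, the block sizes (in nonincreasing order) are [3, 2, 1].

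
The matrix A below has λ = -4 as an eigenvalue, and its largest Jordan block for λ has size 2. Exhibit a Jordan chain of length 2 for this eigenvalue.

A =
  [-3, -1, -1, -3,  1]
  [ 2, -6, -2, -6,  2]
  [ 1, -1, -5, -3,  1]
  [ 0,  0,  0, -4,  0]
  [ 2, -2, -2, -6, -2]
A Jordan chain for λ = -4 of length 2:
v_1 = (1, 2, 1, 0, 2)ᵀ
v_2 = (1, 0, 0, 0, 0)ᵀ

Let N = A − (-4)·I. We want v_2 with N^2 v_2 = 0 but N^1 v_2 ≠ 0; then v_{j-1} := N · v_j for j = 2, …, 2.

Pick v_2 = (1, 0, 0, 0, 0)ᵀ.
Then v_1 = N · v_2 = (1, 2, 1, 0, 2)ᵀ.

Sanity check: (A − (-4)·I) v_1 = (0, 0, 0, 0, 0)ᵀ = 0. ✓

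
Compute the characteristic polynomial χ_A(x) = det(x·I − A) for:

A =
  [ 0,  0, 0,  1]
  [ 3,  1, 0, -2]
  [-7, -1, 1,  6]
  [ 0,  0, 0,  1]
x^4 - 3*x^3 + 3*x^2 - x

Expanding det(x·I − A) (e.g. by cofactor expansion or by noting that A is similar to its Jordan form J, which has the same characteristic polynomial as A) gives
  χ_A(x) = x^4 - 3*x^3 + 3*x^2 - x
which factors as x*(x - 1)^3. The eigenvalues (with algebraic multiplicities) are λ = 0 with multiplicity 1, λ = 1 with multiplicity 3.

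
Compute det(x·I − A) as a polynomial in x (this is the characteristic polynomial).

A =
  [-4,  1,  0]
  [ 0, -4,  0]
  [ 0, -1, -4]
x^3 + 12*x^2 + 48*x + 64

Expanding det(x·I − A) (e.g. by cofactor expansion or by noting that A is similar to its Jordan form J, which has the same characteristic polynomial as A) gives
  χ_A(x) = x^3 + 12*x^2 + 48*x + 64
which factors as (x + 4)^3. The eigenvalues (with algebraic multiplicities) are λ = -4 with multiplicity 3.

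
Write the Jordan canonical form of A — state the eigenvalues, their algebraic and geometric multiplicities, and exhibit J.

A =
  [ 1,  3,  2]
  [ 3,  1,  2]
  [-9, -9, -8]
J_2(-2) ⊕ J_1(-2)

The characteristic polynomial is
  det(x·I − A) = x^3 + 6*x^2 + 12*x + 8 = (x + 2)^3

Eigenvalues and multiplicities (the geometric multiplicity of λ is n − rank(A − λI), which equals the number of Jordan blocks for λ):
  λ = -2: algebraic multiplicity = 3, geometric multiplicity = 2

Determining the block sizes for each eigenvalue:
  λ = -2: 2 blocks summing to 3 forces exactly one block of size 2 and the rest size 1 → block sizes [2, 1]

Assembling the blocks gives a Jordan form
J =
  [-2,  1,  0]
  [ 0, -2,  0]
  [ 0,  0, -2]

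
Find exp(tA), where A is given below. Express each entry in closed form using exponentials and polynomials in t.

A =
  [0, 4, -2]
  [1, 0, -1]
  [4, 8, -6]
e^{tA} =
  [2*t*exp(-2*t) + exp(-2*t), 4*t*exp(-2*t), -2*t*exp(-2*t)]
  [t*exp(-2*t), 2*t*exp(-2*t) + exp(-2*t), -t*exp(-2*t)]
  [4*t*exp(-2*t), 8*t*exp(-2*t), -4*t*exp(-2*t) + exp(-2*t)]

Strategy: write A = P · J · P⁻¹ where J is a Jordan canonical form, so e^{tA} = P · e^{tJ} · P⁻¹, and e^{tJ} can be computed block-by-block.

A has Jordan form
J =
  [-2,  1,  0]
  [ 0, -2,  0]
  [ 0,  0, -2]
(up to reordering of blocks).

Per-block formulas:
  For a 2×2 Jordan block J_2(-2): exp(t · J_2(-2)) = e^(-2t)·(I + t·N), where N is the 2×2 nilpotent shift.
  For a 1×1 block at λ = -2: exp(t · [-2]) = [e^(-2t)].

After assembling e^{tJ} and conjugating by P, we get:

e^{tA} =
  [2*t*exp(-2*t) + exp(-2*t), 4*t*exp(-2*t), -2*t*exp(-2*t)]
  [t*exp(-2*t), 2*t*exp(-2*t) + exp(-2*t), -t*exp(-2*t)]
  [4*t*exp(-2*t), 8*t*exp(-2*t), -4*t*exp(-2*t) + exp(-2*t)]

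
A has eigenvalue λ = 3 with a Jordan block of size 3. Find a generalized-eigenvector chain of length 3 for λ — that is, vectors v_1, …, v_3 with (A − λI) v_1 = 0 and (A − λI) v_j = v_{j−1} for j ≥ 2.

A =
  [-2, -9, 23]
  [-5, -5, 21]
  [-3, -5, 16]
A Jordan chain for λ = 3 of length 3:
v_1 = (1, 2, 1)ᵀ
v_2 = (-5, -5, -3)ᵀ
v_3 = (1, 0, 0)ᵀ

Let N = A − (3)·I. We want v_3 with N^3 v_3 = 0 but N^2 v_3 ≠ 0; then v_{j-1} := N · v_j for j = 3, …, 2.

Pick v_3 = (1, 0, 0)ᵀ.
Then v_2 = N · v_3 = (-5, -5, -3)ᵀ.
Then v_1 = N · v_2 = (1, 2, 1)ᵀ.

Sanity check: (A − (3)·I) v_1 = (0, 0, 0)ᵀ = 0. ✓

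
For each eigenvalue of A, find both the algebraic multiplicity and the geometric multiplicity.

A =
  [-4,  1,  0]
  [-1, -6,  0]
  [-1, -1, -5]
λ = -5: alg = 3, geom = 2

Step 1 — factor the characteristic polynomial to read off the algebraic multiplicities:
  χ_A(x) = (x + 5)^3

Step 2 — compute geometric multiplicities via the rank-nullity identity g(λ) = n − rank(A − λI):
  rank(A − (-5)·I) = 1, so dim ker(A − (-5)·I) = n − 1 = 2

Summary:
  λ = -5: algebraic multiplicity = 3, geometric multiplicity = 2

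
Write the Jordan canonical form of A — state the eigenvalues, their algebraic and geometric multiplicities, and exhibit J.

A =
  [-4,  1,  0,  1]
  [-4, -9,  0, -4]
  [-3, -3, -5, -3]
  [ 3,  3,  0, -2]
J_2(-5) ⊕ J_1(-5) ⊕ J_1(-5)

The characteristic polynomial is
  det(x·I − A) = x^4 + 20*x^3 + 150*x^2 + 500*x + 625 = (x + 5)^4

Eigenvalues and multiplicities (the geometric multiplicity of λ is n − rank(A − λI), which equals the number of Jordan blocks for λ):
  λ = -5: algebraic multiplicity = 4, geometric multiplicity = 3

Determining the block sizes for each eigenvalue:
  λ = -5: 3 blocks summing to 4 forces exactly one block of size 2 and the rest size 1 → block sizes [2, 1, 1]

Assembling the blocks gives a Jordan form
J =
  [-5,  1,  0,  0]
  [ 0, -5,  0,  0]
  [ 0,  0, -5,  0]
  [ 0,  0,  0, -5]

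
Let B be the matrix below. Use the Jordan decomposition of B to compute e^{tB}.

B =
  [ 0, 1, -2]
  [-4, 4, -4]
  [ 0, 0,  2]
e^{tB} =
  [-2*t*exp(2*t) + exp(2*t), t*exp(2*t), -2*t*exp(2*t)]
  [-4*t*exp(2*t), 2*t*exp(2*t) + exp(2*t), -4*t*exp(2*t)]
  [0, 0, exp(2*t)]

Strategy: write B = P · J · P⁻¹ where J is a Jordan canonical form, so e^{tB} = P · e^{tJ} · P⁻¹, and e^{tJ} can be computed block-by-block.

B has Jordan form
J =
  [2, 1, 0]
  [0, 2, 0]
  [0, 0, 2]
(up to reordering of blocks).

Per-block formulas:
  For a 1×1 block at λ = 2: exp(t · [2]) = [e^(2t)].
  For a 2×2 Jordan block J_2(2): exp(t · J_2(2)) = e^(2t)·(I + t·N), where N is the 2×2 nilpotent shift.

After assembling e^{tJ} and conjugating by P, we get:

e^{tB} =
  [-2*t*exp(2*t) + exp(2*t), t*exp(2*t), -2*t*exp(2*t)]
  [-4*t*exp(2*t), 2*t*exp(2*t) + exp(2*t), -4*t*exp(2*t)]
  [0, 0, exp(2*t)]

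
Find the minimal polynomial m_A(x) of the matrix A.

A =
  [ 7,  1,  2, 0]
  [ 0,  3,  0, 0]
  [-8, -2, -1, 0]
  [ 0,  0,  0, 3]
x^2 - 6*x + 9

The characteristic polynomial is χ_A(x) = (x - 3)^4, so the eigenvalues are known. The minimal polynomial is
  m_A(x) = Π_λ (x − λ)^{k_λ}
where k_λ is the size of the *largest* Jordan block for λ (equivalently, the smallest k with (A − λI)^k v = 0 for every generalised eigenvector v of λ).

  λ = 3: largest Jordan block has size 2, contributing (x − 3)^2

So m_A(x) = (x - 3)^2 = x^2 - 6*x + 9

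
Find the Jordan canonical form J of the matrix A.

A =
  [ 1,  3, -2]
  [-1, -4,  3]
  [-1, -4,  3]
J_3(0)

The characteristic polynomial is
  det(x·I − A) = x^3

Eigenvalues and multiplicities (the geometric multiplicity of λ is n − rank(A − λI), which equals the number of Jordan blocks for λ):
  λ = 0: algebraic multiplicity = 3, geometric multiplicity = 1

Determining the block sizes for each eigenvalue:
  λ = 0: one block (gm = 1), so the single block has size am = 3 → block sizes [3]

Assembling the blocks gives a Jordan form
J =
  [0, 1, 0]
  [0, 0, 1]
  [0, 0, 0]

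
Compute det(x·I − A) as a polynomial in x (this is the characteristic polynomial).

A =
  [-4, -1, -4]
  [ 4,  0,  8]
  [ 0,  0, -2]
x^3 + 6*x^2 + 12*x + 8

Expanding det(x·I − A) (e.g. by cofactor expansion or by noting that A is similar to its Jordan form J, which has the same characteristic polynomial as A) gives
  χ_A(x) = x^3 + 6*x^2 + 12*x + 8
which factors as (x + 2)^3. The eigenvalues (with algebraic multiplicities) are λ = -2 with multiplicity 3.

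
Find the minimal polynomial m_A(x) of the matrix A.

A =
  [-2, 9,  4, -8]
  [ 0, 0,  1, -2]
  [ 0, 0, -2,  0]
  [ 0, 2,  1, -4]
x^3 + 6*x^2 + 12*x + 8

The characteristic polynomial is χ_A(x) = (x + 2)^4, so the eigenvalues are known. The minimal polynomial is
  m_A(x) = Π_λ (x − λ)^{k_λ}
where k_λ is the size of the *largest* Jordan block for λ (equivalently, the smallest k with (A − λI)^k v = 0 for every generalised eigenvector v of λ).

  λ = -2: largest Jordan block has size 3, contributing (x + 2)^3

So m_A(x) = (x + 2)^3 = x^3 + 6*x^2 + 12*x + 8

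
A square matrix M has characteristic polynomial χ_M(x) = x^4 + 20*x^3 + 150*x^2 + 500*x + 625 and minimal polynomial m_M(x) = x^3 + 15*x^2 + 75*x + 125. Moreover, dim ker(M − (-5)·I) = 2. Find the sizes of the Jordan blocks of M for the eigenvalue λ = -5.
Block sizes for λ = -5: [3, 1]

Step 1 — from the characteristic polynomial, algebraic multiplicity of λ = -5 is 4. From dim ker(M − (-5)·I) = 2, there are exactly 2 Jordan blocks for λ = -5.
Step 2 — from the minimal polynomial, the factor (x + 5)^3 tells us the largest block for λ = -5 has size 3.
Step 3 — with total size 4, 2 blocks, and largest block 3, the block sizes (in nonincreasing order) are [3, 1].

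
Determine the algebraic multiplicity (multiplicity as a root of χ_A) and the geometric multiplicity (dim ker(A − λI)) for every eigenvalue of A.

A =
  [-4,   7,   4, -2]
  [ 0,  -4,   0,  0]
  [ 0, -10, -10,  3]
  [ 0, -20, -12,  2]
λ = -4: alg = 4, geom = 2

Step 1 — factor the characteristic polynomial to read off the algebraic multiplicities:
  χ_A(x) = (x + 4)^4

Step 2 — compute geometric multiplicities via the rank-nullity identity g(λ) = n − rank(A − λI):
  rank(A − (-4)·I) = 2, so dim ker(A − (-4)·I) = n − 2 = 2

Summary:
  λ = -4: algebraic multiplicity = 4, geometric multiplicity = 2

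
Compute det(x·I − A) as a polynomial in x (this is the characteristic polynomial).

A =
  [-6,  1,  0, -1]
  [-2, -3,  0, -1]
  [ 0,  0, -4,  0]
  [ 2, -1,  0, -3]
x^4 + 16*x^3 + 96*x^2 + 256*x + 256

Expanding det(x·I − A) (e.g. by cofactor expansion or by noting that A is similar to its Jordan form J, which has the same characteristic polynomial as A) gives
  χ_A(x) = x^4 + 16*x^3 + 96*x^2 + 256*x + 256
which factors as (x + 4)^4. The eigenvalues (with algebraic multiplicities) are λ = -4 with multiplicity 4.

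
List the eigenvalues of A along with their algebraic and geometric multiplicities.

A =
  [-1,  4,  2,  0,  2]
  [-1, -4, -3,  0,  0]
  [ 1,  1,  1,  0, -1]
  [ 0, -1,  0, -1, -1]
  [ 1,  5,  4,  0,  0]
λ = -1: alg = 5, geom = 2

Step 1 — factor the characteristic polynomial to read off the algebraic multiplicities:
  χ_A(x) = (x + 1)^5

Step 2 — compute geometric multiplicities via the rank-nullity identity g(λ) = n − rank(A − λI):
  rank(A − (-1)·I) = 3, so dim ker(A − (-1)·I) = n − 3 = 2

Summary:
  λ = -1: algebraic multiplicity = 5, geometric multiplicity = 2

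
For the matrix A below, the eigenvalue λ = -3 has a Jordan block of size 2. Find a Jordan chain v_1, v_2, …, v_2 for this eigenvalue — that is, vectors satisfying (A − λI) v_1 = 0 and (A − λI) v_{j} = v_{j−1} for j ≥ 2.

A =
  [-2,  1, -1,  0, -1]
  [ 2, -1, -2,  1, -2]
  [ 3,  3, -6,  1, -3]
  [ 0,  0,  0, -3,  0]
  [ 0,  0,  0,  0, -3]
A Jordan chain for λ = -3 of length 2:
v_1 = (1, 2, 3, 0, 0)ᵀ
v_2 = (1, 0, 0, 0, 0)ᵀ

Let N = A − (-3)·I. We want v_2 with N^2 v_2 = 0 but N^1 v_2 ≠ 0; then v_{j-1} := N · v_j for j = 2, …, 2.

Pick v_2 = (1, 0, 0, 0, 0)ᵀ.
Then v_1 = N · v_2 = (1, 2, 3, 0, 0)ᵀ.

Sanity check: (A − (-3)·I) v_1 = (0, 0, 0, 0, 0)ᵀ = 0. ✓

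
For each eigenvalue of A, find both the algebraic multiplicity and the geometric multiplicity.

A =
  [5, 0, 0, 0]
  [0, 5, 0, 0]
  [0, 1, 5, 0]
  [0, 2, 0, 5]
λ = 5: alg = 4, geom = 3

Step 1 — factor the characteristic polynomial to read off the algebraic multiplicities:
  χ_A(x) = (x - 5)^4

Step 2 — compute geometric multiplicities via the rank-nullity identity g(λ) = n − rank(A − λI):
  rank(A − (5)·I) = 1, so dim ker(A − (5)·I) = n − 1 = 3

Summary:
  λ = 5: algebraic multiplicity = 4, geometric multiplicity = 3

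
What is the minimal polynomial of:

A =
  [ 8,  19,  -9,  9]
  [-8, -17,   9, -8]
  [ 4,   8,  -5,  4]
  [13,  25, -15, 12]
x^4 + 2*x^3 - 2*x - 1

The characteristic polynomial is χ_A(x) = (x - 1)*(x + 1)^3, so the eigenvalues are known. The minimal polynomial is
  m_A(x) = Π_λ (x − λ)^{k_λ}
where k_λ is the size of the *largest* Jordan block for λ (equivalently, the smallest k with (A − λI)^k v = 0 for every generalised eigenvector v of λ).

  λ = -1: largest Jordan block has size 3, contributing (x + 1)^3
  λ = 1: largest Jordan block has size 1, contributing (x − 1)

So m_A(x) = (x - 1)*(x + 1)^3 = x^4 + 2*x^3 - 2*x - 1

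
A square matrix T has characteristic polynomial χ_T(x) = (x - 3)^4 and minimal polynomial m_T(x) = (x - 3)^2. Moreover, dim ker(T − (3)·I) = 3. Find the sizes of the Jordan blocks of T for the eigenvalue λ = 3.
Block sizes for λ = 3: [2, 1, 1]

Step 1 — from the characteristic polynomial, algebraic multiplicity of λ = 3 is 4. From dim ker(T − (3)·I) = 3, there are exactly 3 Jordan blocks for λ = 3.
Step 2 — from the minimal polynomial, the factor (x − 3)^2 tells us the largest block for λ = 3 has size 2.
Step 3 — with total size 4, 3 blocks, and largest block 2, the block sizes (in nonincreasing order) are [2, 1, 1].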